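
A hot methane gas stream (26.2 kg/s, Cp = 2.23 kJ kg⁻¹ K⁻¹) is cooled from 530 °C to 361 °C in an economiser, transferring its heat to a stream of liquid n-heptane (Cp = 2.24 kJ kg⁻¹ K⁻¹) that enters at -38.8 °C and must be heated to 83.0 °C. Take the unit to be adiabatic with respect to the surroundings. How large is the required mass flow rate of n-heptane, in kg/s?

ṁ_c = 36.2 kg/s

Heat released by hot stream: Q = 26.2 × 2.23 × (530 − 361) = 9874 kJ/s
Energy balance on cold side (adiabatic exchanger): Q = ṁ_c·Cp_c·(T_c,out − T_c,in)
ṁ_c = 9874 / [2.24 × (83.0 − -38.8)] = 36.191 kg/s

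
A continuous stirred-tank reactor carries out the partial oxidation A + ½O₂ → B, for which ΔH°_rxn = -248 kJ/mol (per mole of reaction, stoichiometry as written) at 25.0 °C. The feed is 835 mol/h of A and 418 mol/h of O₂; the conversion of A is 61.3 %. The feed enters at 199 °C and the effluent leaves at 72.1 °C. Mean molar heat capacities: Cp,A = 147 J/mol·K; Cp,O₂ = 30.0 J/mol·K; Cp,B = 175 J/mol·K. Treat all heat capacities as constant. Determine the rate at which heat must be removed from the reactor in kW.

Q_out = 39.9 kW

Extent of reaction ξ = 0.613 × 835 = 511.86 mol/h
Reaction term: ξ·ΔH°_rxn = 511.86 × -248 = -126940 kJ/h
Sensible, feed 199→25 °C: -23540 kJ/h
Outlet flows (mol/h): A 323.14, O₂ 162.07, B 511.86
Sensible, products 25→72.1 °C: 6685.3 kJ/h
Q = ΔH = -143790 kJ/h = -39.943 kW
Heat removed = 39.943 kW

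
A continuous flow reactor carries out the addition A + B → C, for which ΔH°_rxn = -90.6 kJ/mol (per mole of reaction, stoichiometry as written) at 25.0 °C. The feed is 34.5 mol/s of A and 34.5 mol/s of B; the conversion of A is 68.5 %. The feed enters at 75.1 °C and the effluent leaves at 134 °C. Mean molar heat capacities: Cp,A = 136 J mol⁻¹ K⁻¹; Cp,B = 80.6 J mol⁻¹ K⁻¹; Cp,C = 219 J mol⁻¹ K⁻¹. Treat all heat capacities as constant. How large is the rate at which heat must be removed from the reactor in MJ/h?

Extent of reaction ξ = 0.685 × 34.5 = 23.633 mol/s
Reaction term: ξ·ΔH°_rxn = 23.633 × -90.6 = -2141.1 kJ/s
Sensible, feed 75.1→25 °C: -374.38 kJ/s
Outlet flows (mol/s): A 10.867, B 10.867, C 23.633
Sensible, products 25→134 °C: 820.71 kJ/s
Q = ΔH = -1694.8 kJ/s = -1694.8 kW
Heat removed = 6101.2 MJ/h

Q_out = 6100 MJ/h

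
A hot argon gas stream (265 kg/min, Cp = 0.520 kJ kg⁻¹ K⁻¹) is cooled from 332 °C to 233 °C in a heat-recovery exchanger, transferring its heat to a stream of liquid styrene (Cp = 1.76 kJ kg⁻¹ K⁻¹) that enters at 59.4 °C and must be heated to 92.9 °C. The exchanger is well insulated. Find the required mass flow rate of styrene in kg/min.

Heat released by hot stream: Q = 265 × 0.520 × (332 − 233) = 13642 kJ/min
Energy balance on cold side (adiabatic exchanger): Q = ṁ_c·Cp_c·(T_c,out − T_c,in)
ṁ_c = 13642 / [1.76 × (92.9 − 59.4)] = 231.38 kg/min

ṁ_c = 231 kg/min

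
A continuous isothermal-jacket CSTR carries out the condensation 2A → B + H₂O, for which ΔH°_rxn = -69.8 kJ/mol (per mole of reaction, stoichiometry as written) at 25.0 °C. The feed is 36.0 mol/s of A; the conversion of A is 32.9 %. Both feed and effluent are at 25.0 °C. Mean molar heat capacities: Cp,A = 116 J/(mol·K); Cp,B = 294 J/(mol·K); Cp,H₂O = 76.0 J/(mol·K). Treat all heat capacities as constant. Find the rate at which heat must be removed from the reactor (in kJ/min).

Q_out = 24800 kJ/min

Extent of reaction ξ = 0.329 × 36.0 / 2 = 5.922 mol/s
Reaction term: ξ·ΔH°_rxn = 5.922 × -69.8 = -413.36 kJ/s
Q = ΔH = -413.36 kJ/s = -413.36 kW
Heat removed = 24801 kJ/min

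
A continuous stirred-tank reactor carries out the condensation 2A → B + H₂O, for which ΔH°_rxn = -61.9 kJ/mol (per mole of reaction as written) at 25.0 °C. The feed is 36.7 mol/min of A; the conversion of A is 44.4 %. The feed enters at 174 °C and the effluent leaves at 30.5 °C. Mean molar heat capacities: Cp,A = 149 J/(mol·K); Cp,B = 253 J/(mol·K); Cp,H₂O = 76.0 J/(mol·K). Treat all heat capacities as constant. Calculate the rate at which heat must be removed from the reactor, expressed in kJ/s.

Q_out = 21.5 kJ/s

Extent of reaction ξ = 0.444 × 36.7 / 2 = 8.1474 mol/min
Reaction term: ξ·ΔH°_rxn = 8.1474 × -61.9 = -504.32 kJ/min
Sensible, feed 174→25 °C: -814.78 kJ/min
Outlet flows (mol/min): A 20.405, B 8.1474, H₂O 8.1474
Sensible, products 25→30.5 °C: 31.465 kJ/min
Q = ΔH = -1287.6 kJ/min = -21.461 kW
Heat removed = 21.461 kJ/s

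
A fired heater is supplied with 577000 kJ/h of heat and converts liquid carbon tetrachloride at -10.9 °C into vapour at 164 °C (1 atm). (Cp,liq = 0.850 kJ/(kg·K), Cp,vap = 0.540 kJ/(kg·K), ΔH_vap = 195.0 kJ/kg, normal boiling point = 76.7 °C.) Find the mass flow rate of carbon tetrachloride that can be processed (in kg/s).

ṁ = 0.506 kg/s

Δh = 0.850×(76.7−-10.9) + 195.0 + 0.540×(164−76.7) = 316.6 kJ/kg
Q = 577000 kJ/h = 160.28 kJ/s = 160.28 kJ/s
ṁ = Q/Δh = 160.28 / 316.6 = 0.50624 kg/s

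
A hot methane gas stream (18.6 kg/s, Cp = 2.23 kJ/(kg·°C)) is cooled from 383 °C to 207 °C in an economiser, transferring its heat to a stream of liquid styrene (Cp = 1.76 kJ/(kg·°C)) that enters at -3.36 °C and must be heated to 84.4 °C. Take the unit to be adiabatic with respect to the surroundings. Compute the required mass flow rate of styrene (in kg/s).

Heat released by hot stream: Q = 18.6 × 2.23 × (383 − 207) = 7300.1 kJ/s
Energy balance on cold side (adiabatic exchanger): Q = ṁ_c·Cp_c·(T_c,out − T_c,in)
ṁ_c = 7300.1 / [1.76 × (84.4 − -3.36)] = 47.263 kg/s

ṁ_c = 47.3 kg/s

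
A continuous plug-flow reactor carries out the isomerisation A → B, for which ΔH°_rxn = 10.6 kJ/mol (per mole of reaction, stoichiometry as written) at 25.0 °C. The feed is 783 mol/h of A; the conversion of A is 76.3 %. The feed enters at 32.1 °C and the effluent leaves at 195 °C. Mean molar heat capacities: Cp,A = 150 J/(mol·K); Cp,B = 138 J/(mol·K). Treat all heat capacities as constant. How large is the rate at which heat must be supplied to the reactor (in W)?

Q_in = 6740 W

Extent of reaction ξ = 0.763 × 783 = 597.43 mol/h
Reaction term: ξ·ΔH°_rxn = 597.43 × 10.6 = 6332.7 kJ/h
Sensible, feed 32.1→25 °C: -833.9 kJ/h
Outlet flows (mol/h): A 185.57, B 597.43
Sensible, products 25→195 °C: 18748 kJ/h
Q = ΔH = 24247 kJ/h = 6.7352 kW
Heat supplied = 6735.2 W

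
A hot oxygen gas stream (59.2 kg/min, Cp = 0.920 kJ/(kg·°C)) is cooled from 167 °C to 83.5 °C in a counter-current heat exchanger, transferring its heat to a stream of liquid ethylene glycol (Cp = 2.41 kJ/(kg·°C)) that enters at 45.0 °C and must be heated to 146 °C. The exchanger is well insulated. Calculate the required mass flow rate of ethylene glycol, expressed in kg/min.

ṁ_c = 18.7 kg/min

Heat released by hot stream: Q = 59.2 × 0.920 × (167 − 83.5) = 4547.7 kJ/min
Energy balance on cold side (adiabatic exchanger): Q = ṁ_c·Cp_c·(T_c,out − T_c,in)
ṁ_c = 4547.7 / [2.41 × (146 − 45.0)] = 18.683 kg/min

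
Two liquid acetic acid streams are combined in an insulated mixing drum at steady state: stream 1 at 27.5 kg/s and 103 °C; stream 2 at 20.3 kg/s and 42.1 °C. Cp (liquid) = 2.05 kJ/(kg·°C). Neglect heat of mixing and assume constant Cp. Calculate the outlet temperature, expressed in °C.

T_out = 77.1 °C

Adiabatic, steady state ⇒ Σ ṁᵢCp,ᵢ(T_out − Tᵢ) = 0
Σ ṁᵢCp,ᵢTᵢ = 27.5×2.05×103 + 20.3×2.05×42.1 = 7558.6
Σ ṁᵢCp,ᵢ = 27.5×2.05 + 20.3×2.05 = 97.99
T_out = 7558.6 / 97.99 = 77.137 °C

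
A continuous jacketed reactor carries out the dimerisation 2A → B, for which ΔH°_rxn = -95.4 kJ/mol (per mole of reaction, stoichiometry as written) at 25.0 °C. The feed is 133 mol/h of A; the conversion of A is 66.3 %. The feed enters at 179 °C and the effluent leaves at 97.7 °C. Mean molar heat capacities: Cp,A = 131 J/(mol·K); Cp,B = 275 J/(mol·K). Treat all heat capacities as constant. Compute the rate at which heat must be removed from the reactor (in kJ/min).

Q_out = 93.0 kJ/min

Extent of reaction ξ = 0.663 × 133 / 2 = 44.09 mol/h
Reaction term: ξ·ΔH°_rxn = 44.09 × -95.4 = -4206.1 kJ/h
Sensible, feed 179→25 °C: -2683.1 kJ/h
Outlet flows (mol/h): A 44.821, B 44.09
Sensible, products 25→97.7 °C: 1308.3 kJ/h
Q = ΔH = -5581 kJ/h = -1.5503 kW
Heat removed = 93.016 kJ/min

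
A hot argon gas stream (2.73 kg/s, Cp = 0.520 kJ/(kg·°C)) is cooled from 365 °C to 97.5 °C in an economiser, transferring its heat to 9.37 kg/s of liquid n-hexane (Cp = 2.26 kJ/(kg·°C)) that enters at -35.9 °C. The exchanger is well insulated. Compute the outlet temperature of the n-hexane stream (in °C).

Heat released by hot stream: Q = 2.73 × 0.520 × (365 − 97.5) = 379.74 kJ/s
Energy balance on cold side (adiabatic exchanger): Q = ṁ_c·Cp_c·(T_c,out − T_c,in)
T_c,out = -35.9 + 379.74/(9.37 × 2.26) = -17.967 °C

T_c,out = -18.0 °C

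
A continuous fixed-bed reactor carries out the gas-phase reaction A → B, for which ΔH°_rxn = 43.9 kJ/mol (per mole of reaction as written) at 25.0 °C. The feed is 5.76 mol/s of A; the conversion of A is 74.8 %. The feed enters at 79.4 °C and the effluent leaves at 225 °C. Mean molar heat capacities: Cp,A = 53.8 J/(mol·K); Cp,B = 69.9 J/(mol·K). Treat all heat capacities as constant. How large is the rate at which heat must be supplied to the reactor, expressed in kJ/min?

Extent of reaction ξ = 0.748 × 5.76 = 4.3085 mol/s
Reaction term: ξ·ΔH°_rxn = 4.3085 × 43.9 = 189.14 kJ/s
Sensible, feed 79.4→25 °C: -16.858 kJ/s
Outlet flows (mol/s): A 1.4515, B 4.3085
Sensible, products 25→225 °C: 75.851 kJ/s
Q = ΔH = 248.14 kJ/s = 248.14 kW
Heat supplied = 14888 kJ/min

Q_in = 14900 kJ/min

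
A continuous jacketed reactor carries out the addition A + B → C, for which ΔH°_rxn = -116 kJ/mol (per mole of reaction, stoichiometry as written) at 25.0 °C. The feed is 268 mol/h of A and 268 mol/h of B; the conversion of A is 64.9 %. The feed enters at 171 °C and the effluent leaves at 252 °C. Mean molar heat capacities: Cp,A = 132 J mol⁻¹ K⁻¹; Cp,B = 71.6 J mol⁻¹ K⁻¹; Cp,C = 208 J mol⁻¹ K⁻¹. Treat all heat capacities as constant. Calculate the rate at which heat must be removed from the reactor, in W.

Extent of reaction ξ = 0.649 × 268 = 173.93 mol/h
Reaction term: ξ·ΔH°_rxn = 173.93 × -116 = -20176 kJ/h
Sensible, feed 171→25 °C: -7966.5 kJ/h
Outlet flows (mol/h): A 94.068, B 94.068, C 173.93
Sensible, products 25→252 °C: 12560 kJ/h
Q = ΔH = -15583 kJ/h = -4.3285 kW
Heat removed = 4328.5 W

Q_out = 4330 W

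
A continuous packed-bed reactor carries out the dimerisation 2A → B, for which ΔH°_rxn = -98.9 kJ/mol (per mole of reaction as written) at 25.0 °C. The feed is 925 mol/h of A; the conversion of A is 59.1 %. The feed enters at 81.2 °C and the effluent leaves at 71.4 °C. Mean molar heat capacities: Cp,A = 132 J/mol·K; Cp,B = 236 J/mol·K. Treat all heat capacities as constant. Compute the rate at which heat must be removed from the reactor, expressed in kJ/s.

Q_out = 7.94 kJ/s

Extent of reaction ξ = 0.591 × 925 / 2 = 273.34 mol/h
Reaction term: ξ·ΔH°_rxn = 273.34 × -98.9 = -27033 kJ/h
Sensible, feed 81.2→25 °C: -6862 kJ/h
Outlet flows (mol/h): A 378.33, B 273.34
Sensible, products 25→71.4 °C: 5310.3 kJ/h
Q = ΔH = -28585 kJ/h = -7.9402 kW
Heat removed = 7.9402 kJ/s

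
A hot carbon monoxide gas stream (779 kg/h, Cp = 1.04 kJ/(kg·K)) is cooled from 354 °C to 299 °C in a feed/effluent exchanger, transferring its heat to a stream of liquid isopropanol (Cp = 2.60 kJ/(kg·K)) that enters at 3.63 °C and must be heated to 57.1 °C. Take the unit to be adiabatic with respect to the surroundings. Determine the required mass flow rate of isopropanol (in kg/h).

ṁ_c = 321 kg/h

Heat released by hot stream: Q = 779 × 1.04 × (354 − 299) = 44559 kJ/h
Energy balance on cold side (adiabatic exchanger): Q = ṁ_c·Cp_c·(T_c,out − T_c,in)
ṁ_c = 44559 / [2.60 × (57.1 − 3.63)] = 320.52 kg/h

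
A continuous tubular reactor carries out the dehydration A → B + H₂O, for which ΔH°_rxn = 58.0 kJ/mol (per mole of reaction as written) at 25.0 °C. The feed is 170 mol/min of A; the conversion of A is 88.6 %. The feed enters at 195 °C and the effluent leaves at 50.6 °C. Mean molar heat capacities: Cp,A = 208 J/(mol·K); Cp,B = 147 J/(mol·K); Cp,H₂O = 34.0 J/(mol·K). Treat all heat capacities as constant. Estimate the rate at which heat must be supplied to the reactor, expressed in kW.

Q_in = 58.8 kW

Extent of reaction ξ = 0.886 × 170 = 150.62 mol/min
Reaction term: ξ·ΔH°_rxn = 150.62 × 58.0 = 8736 kJ/min
Sensible, feed 195→25 °C: -6011.2 kJ/min
Outlet flows (mol/min): A 19.38, B 150.62, H₂O 150.62
Sensible, products 25→50.6 °C: 801.11 kJ/min
Q = ΔH = 3525.9 kJ/min = 58.764 kW
Heat supplied = 58.764 kW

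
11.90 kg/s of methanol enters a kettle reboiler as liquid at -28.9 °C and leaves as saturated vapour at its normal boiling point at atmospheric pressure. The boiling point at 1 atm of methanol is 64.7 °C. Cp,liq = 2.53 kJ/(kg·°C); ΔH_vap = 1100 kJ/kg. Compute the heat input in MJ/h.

liquid -28.9→64.7 °C: 236.81 kJ/kg
vaporisation at 64.7 °C: 1100 kJ/kg
Δh = 236.81 + 1100 = 1336.8 kJ/kg
Q = ṁ·Δh = 11.90 kg/s × 1336.8 kJ/kg = 15908 kJ/s
|Q| = 15908 kW = 57269 MJ/h

Q = 57300 MJ/h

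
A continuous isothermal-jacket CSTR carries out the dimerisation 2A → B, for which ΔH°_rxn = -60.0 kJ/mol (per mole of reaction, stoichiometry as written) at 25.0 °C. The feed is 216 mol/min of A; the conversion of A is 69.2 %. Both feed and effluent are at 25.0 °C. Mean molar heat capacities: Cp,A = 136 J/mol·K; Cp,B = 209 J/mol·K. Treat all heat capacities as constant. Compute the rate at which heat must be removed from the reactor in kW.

Q_out = 74.7 kW

Extent of reaction ξ = 0.692 × 216 / 2 = 74.736 mol/min
Reaction term: ξ·ΔH°_rxn = 74.736 × -60.0 = -4484.2 kJ/min
Q = ΔH = -4484.2 kJ/min = -74.736 kW
Heat removed = 74.736 kW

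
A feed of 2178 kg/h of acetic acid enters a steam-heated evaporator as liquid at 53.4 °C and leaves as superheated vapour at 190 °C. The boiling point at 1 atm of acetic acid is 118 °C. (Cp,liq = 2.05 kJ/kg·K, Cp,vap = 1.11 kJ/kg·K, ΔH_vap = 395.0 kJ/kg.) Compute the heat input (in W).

liquid 53.4→118 °C: 132.43 kJ/kg
vaporisation at 118 °C: 395 kJ/kg
vapour 118→190 °C: 79.92 kJ/kg
Δh = 132.43 + 395 + 79.92 = 607.35 kJ/kg
Q = ṁ·Δh = 2178 kg/h × 607.35 kJ/kg = 1.3228e+06 kJ/h
|Q| = 367.45 kW = 367450 W

Q = 367000 W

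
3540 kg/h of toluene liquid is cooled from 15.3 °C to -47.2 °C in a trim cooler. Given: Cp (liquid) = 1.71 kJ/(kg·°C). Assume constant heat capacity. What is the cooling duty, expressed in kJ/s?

Q_c = 105 kJ/s

Q = ṁ·Cp·ΔT = 3540 × 1.71 × (-47.2 − 15.3) = -378340 kJ/h
Converting: 378340 / 3600 s = 105.09 kW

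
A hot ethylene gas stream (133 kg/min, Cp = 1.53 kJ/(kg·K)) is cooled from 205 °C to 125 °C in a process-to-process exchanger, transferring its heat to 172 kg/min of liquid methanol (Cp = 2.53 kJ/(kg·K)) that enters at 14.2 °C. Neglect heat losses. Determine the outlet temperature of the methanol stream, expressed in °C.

T_c,out = 51.6 °C

Heat released by hot stream: Q = 133 × 1.53 × (205 − 125) = 16279 kJ/min
Energy balance on cold side (adiabatic exchanger): Q = ṁ_c·Cp_c·(T_c,out − T_c,in)
T_c,out = 14.2 + 16279/(172 × 2.53) = 51.61 °C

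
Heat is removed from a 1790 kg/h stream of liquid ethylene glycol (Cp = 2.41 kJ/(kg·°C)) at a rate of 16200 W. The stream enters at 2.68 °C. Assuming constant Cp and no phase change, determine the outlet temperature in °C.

Q = 16200 W = 58320 kJ/h
ΔT = Q/(ṁ·Cp) = 58320/(1790×2.41) = 13.519 K
T_out = 2.68 − 13.519 = -10.839 °C

T_out = -10.8 °C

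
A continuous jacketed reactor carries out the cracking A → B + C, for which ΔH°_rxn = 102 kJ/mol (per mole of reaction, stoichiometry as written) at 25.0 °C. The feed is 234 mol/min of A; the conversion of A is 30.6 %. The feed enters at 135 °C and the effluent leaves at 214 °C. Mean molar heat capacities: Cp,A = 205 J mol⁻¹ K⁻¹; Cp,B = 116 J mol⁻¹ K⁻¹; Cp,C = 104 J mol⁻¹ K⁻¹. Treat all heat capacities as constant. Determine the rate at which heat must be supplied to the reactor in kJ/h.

Extent of reaction ξ = 0.306 × 234 = 71.604 mol/min
Reaction term: ξ·ΔH°_rxn = 71.604 × 102 = 7303.6 kJ/min
Sensible, feed 135→25 °C: -5276.7 kJ/min
Outlet flows (mol/min): A 162.4, B 71.604, C 71.604
Sensible, products 25→214 °C: 9269.3 kJ/min
Q = ΔH = 11296 kJ/min = 188.27 kW
Heat supplied = 677770 kJ/h

Q_in = 678000 kJ/h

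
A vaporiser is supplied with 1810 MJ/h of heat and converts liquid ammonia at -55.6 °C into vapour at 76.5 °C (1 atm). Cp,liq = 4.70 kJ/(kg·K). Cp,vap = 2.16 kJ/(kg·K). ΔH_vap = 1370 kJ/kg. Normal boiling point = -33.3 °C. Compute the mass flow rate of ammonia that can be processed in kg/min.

ṁ = 17.6 kg/min

Δh = 4.70×(-33.3−-55.6) + 1370 + 2.16×(76.5−-33.3) = 1712 kJ/kg
Q = 1810 MJ/h = 502.78 kJ/s = 30167 kJ/min
ṁ = Q/Δh = 30167 / 1712 = 17.621 kg/min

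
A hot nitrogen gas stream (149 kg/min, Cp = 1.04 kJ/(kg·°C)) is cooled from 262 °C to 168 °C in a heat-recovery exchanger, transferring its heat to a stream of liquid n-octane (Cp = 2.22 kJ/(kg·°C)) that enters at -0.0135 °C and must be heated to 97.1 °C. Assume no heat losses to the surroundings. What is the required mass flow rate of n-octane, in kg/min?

Heat released by hot stream: Q = 149 × 1.04 × (262 − 168) = 14566 kJ/min
Energy balance on cold side (adiabatic exchanger): Q = ṁ_c·Cp_c·(T_c,out − T_c,in)
ṁ_c = 14566 / [2.22 × (97.1 − -0.0135)] = 67.564 kg/min

ṁ_c = 67.6 kg/min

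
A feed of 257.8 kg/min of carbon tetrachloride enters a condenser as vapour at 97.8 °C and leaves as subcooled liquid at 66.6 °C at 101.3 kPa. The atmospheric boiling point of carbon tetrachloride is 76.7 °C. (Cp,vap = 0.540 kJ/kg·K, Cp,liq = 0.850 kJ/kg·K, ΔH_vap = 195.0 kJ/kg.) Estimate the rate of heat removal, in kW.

Q_c = 924 kW

vapour 97.8→76.7 °C: -11.394 kJ/kg
condensation at 76.7 °C: -195 kJ/kg
liquid 76.7→66.6 °C: -8.585 kJ/kg
Δh = -11.394 + -195 + -8.585 = -214.98 kJ/kg
Q = ṁ·Δh = 257.8 kg/min × -214.98 kJ/kg = -55422 kJ/min
|Q| = 923.69 kW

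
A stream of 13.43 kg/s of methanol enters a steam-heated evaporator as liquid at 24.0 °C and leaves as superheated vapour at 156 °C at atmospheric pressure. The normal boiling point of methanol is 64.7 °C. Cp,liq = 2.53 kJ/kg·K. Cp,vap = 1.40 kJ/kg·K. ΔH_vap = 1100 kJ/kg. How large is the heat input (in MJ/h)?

Q = 64300 MJ/h

liquid 24.0→64.7 °C: 102.97 kJ/kg
vaporisation at 64.7 °C: 1100 kJ/kg
vapour 64.7→156 °C: 127.82 kJ/kg
Δh = 102.97 + 1100 + 127.82 = 1330.8 kJ/kg
Q = ṁ·Δh = 13.43 kg/s × 1330.8 kJ/kg = 17873 kJ/s
|Q| = 17873 kW = 64341 MJ/h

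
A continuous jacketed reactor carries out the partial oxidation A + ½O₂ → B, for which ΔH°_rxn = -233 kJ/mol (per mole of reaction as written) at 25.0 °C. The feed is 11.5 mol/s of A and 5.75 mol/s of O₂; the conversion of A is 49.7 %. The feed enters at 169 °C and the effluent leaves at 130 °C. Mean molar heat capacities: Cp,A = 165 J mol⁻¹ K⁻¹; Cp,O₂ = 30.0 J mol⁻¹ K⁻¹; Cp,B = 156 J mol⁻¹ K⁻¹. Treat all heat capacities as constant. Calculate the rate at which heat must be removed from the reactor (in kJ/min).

Q_out = 85600 kJ/min

Extent of reaction ξ = 0.497 × 11.5 = 5.7155 mol/s
Reaction term: ξ·ΔH°_rxn = 5.7155 × -233 = -1331.7 kJ/s
Sensible, feed 169→25 °C: -298.08 kJ/s
Outlet flows (mol/s): A 5.7845, O₂ 2.8923, B 5.7155
Sensible, products 25→130 °C: 202.95 kJ/s
Q = ΔH = -1426.8 kJ/s = -1426.8 kW
Heat removed = 85611 kJ/min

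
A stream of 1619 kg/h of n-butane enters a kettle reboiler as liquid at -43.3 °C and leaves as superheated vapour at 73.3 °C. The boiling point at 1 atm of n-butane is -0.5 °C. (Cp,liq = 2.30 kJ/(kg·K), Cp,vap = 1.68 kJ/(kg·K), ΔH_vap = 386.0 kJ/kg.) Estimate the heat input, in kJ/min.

liquid -43.3→-0.5 °C: 98.44 kJ/kg
vaporisation at -0.5 °C: 386 kJ/kg
vapour -0.5→73.3 °C: 123.98 kJ/kg
Δh = 98.44 + 386 + 123.98 = 608.42 kJ/kg
Q = ṁ·Δh = 1619 kg/h × 608.42 kJ/kg = 985040 kJ/h
|Q| = 273.62 kW = 16417 kJ/min

Q = 16400 kJ/min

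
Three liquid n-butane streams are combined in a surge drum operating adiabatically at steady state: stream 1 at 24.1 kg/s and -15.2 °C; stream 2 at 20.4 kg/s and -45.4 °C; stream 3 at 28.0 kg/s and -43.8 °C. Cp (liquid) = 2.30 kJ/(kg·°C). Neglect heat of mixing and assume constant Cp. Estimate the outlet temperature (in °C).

Adiabatic, steady state ⇒ Σ ṁᵢCp,ᵢ(T_out − Tᵢ) = 0
Σ ṁᵢCp,ᵢTᵢ = 24.1×2.30×-15.2 + 20.4×2.30×-45.4 + 28.0×2.30×-43.8 = -5793.4
Σ ṁᵢCp,ᵢ = 24.1×2.30 + 20.4×2.30 + 28.0×2.30 = 166.75
T_out = -5793.4 / 166.75 = -34.743 °C

T_out = -34.7 °C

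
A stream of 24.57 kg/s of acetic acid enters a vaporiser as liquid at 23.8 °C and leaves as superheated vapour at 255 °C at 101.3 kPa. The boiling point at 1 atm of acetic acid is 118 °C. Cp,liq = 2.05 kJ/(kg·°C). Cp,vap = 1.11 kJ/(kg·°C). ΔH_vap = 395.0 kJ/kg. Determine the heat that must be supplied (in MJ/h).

liquid 23.8→118 °C: 193.11 kJ/kg
vaporisation at 118 °C: 395 kJ/kg
vapour 118→255 °C: 152.07 kJ/kg
Δh = 193.11 + 395 + 152.07 = 740.18 kJ/kg
Q = ṁ·Δh = 24.57 kg/s × 740.18 kJ/kg = 18186 kJ/s
|Q| = 18186 kW = 65470 MJ/h

Q = 65500 MJ/h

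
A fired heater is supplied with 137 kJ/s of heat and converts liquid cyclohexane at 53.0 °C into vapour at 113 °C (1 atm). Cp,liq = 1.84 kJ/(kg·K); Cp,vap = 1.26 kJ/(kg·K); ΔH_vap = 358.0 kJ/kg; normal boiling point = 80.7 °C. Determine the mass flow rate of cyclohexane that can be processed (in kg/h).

ṁ = 1100 kg/h

Δh = 1.84×(80.7−53.0) + 358.0 + 1.26×(113−80.7) = 449.67 kJ/kg
Q = 137 kJ/s = 137 kJ/s = 493200 kJ/h
ṁ = Q/Δh = 493200 / 449.67 = 1096.8 kg/h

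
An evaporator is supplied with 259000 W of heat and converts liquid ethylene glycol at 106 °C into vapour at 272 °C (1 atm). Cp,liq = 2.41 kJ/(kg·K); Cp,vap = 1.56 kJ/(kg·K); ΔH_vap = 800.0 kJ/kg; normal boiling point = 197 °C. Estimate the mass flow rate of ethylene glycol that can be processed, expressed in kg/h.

ṁ = 821 kg/h

Δh = 2.41×(197−106) + 800.0 + 1.56×(272−197) = 1136.3 kJ/kg
Q = 259000 W = 259 kJ/s = 932400 kJ/h
ṁ = Q/Δh = 932400 / 1136.3 = 820.55 kg/h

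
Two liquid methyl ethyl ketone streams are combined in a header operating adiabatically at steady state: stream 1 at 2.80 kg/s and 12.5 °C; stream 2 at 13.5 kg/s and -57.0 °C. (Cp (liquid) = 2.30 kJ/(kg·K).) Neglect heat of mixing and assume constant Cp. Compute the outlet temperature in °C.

T_out = -45.1 °C

Adiabatic, steady state ⇒ Σ ṁᵢCp,ᵢ(T_out − Tᵢ) = 0
T_out = Σ ṁᵢCp,ᵢTᵢ / Σ ṁᵢCp,ᵢ
      = -1689.3 / 37.49 = -45.061 °C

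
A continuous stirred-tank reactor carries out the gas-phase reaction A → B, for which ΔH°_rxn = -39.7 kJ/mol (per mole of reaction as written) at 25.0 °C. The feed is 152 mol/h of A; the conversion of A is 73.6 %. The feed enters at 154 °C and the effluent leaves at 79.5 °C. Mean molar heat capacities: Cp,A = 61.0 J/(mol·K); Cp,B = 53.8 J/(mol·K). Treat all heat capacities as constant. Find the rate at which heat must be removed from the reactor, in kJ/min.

Q_out = 86.3 kJ/min

Extent of reaction ξ = 0.736 × 152 = 111.87 mol/h
Reaction term: ξ·ΔH°_rxn = 111.87 × -39.7 = -4441.3 kJ/h
Sensible, feed 154→25 °C: -1196.1 kJ/h
Outlet flows (mol/h): A 40.128, B 111.87
Sensible, products 25→79.5 °C: 461.43 kJ/h
Q = ΔH = -5176 kJ/h = -1.4378 kW
Heat removed = 86.266 kJ/min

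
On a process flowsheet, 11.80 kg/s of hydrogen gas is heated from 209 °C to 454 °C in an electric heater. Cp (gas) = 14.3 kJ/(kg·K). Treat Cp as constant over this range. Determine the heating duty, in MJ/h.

Q = ṁ·Cp·ΔT = 11.80 × 14.3 × (454 − 209) = 41341 kJ/s
Heating duty = 148830 MJ/h

Q = 149000 MJ/h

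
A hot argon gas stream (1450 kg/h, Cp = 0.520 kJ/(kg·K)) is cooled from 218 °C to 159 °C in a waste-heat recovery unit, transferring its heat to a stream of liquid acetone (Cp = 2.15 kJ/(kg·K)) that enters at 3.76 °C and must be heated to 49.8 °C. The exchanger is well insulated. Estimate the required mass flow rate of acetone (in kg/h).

Heat released by hot stream: Q = 1450 × 0.520 × (218 − 159) = 44486 kJ/h
Energy balance on cold side (adiabatic exchanger): Q = ṁ_c·Cp_c·(T_c,out − T_c,in)
ṁ_c = 44486 / [2.15 × (49.8 − 3.76)] = 449.42 kg/h

ṁ_c = 449 kg/h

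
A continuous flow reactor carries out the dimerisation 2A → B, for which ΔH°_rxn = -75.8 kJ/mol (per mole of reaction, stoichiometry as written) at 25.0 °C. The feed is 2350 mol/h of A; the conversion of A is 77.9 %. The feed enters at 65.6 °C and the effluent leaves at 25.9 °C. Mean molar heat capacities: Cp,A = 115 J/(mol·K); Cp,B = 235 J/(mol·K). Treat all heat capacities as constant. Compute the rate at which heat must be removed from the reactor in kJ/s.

Q_out = 22.3 kJ/s

Extent of reaction ξ = 0.779 × 2350 / 2 = 915.33 mol/h
Reaction term: ξ·ΔH°_rxn = 915.33 × -75.8 = -69382 kJ/h
Sensible, feed 65.6→25 °C: -10972 kJ/h
Outlet flows (mol/h): A 519.35, B 915.33
Sensible, products 25→25.9 °C: 247.34 kJ/h
Q = ΔH = -80106 kJ/h = -22.252 kW
Heat removed = 22.252 kJ/s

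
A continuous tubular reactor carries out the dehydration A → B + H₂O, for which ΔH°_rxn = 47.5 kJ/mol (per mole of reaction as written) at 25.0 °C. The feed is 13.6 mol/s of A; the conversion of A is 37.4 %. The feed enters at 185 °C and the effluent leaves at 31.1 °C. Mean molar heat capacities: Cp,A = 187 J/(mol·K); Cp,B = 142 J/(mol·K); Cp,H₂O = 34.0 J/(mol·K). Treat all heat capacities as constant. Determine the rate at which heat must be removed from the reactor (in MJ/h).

Q_out = 540 MJ/h

Extent of reaction ξ = 0.374 × 13.6 = 5.0864 mol/s
Reaction term: ξ·ΔH°_rxn = 5.0864 × 47.5 = 241.6 kJ/s
Sensible, feed 185→25 °C: -406.91 kJ/s
Outlet flows (mol/s): A 8.5136, B 5.0864, H₂O 5.0864
Sensible, products 25→31.1 °C: 15.172 kJ/s
Q = ΔH = -150.14 kJ/s = -150.14 kW
Heat removed = 540.49 MJ/h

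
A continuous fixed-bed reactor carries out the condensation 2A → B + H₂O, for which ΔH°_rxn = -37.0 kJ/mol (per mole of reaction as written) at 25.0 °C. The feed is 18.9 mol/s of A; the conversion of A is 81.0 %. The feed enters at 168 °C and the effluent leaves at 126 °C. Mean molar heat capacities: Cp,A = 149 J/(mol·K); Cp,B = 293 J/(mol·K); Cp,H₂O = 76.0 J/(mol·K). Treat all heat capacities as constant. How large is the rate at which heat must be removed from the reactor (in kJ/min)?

Extent of reaction ξ = 0.810 × 18.9 / 2 = 7.6545 mol/s
Reaction term: ξ·ΔH°_rxn = 7.6545 × -37.0 = -283.22 kJ/s
Sensible, feed 168→25 °C: -402.7 kJ/s
Outlet flows (mol/s): A 3.591, B 7.6545, H₂O 7.6545
Sensible, products 25→126 °C: 339.32 kJ/s
Q = ΔH = -346.6 kJ/s = -346.6 kW
Heat removed = 20796 kJ/min

Q_out = 20800 kJ/min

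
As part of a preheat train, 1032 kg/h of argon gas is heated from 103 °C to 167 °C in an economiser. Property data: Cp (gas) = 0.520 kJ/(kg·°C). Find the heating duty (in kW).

Q = 9.54 kW

Q = ṁ·Cp·ΔT = 1032 × 0.520 × (167 − 103) = 34345 kJ/h
Converting: 34345 / 3600 s = 9.5403 kW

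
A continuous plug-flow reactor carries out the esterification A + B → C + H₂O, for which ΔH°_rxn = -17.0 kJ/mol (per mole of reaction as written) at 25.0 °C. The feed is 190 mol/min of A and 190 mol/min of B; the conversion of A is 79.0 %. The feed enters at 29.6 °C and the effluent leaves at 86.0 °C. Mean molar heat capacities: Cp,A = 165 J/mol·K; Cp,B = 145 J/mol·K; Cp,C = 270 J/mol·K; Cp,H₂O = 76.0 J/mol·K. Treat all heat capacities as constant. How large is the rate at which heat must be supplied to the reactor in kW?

Q_in = 18.3 kW

Extent of reaction ξ = 0.790 × 190 = 150.1 mol/min
Reaction term: ξ·ΔH°_rxn = 150.1 × -17.0 = -2551.7 kJ/min
Sensible, feed 29.6→25 °C: -270.94 kJ/min
Outlet flows (mol/min): A 39.9, B 39.9, C 150.1, H₂O 150.1
Sensible, products 25→86.0 °C: 3922.5 kJ/min
Q = ΔH = 1099.9 kJ/min = 18.331 kW
Heat supplied = 18.331 kW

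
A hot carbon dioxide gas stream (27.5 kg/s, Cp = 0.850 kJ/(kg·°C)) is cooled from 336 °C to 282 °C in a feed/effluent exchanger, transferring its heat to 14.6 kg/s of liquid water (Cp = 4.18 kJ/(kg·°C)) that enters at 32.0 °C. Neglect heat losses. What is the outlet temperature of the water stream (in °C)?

Heat released by hot stream: Q = 27.5 × 0.850 × (336 − 282) = 1262.2 kJ/s
Energy balance on cold side (adiabatic exchanger): Q = ṁ_c·Cp_c·(T_c,out − T_c,in)
T_c,out = 32.0 + 1262.2/(14.6 × 4.18) = 52.683 °C

T_c,out = 52.7 °C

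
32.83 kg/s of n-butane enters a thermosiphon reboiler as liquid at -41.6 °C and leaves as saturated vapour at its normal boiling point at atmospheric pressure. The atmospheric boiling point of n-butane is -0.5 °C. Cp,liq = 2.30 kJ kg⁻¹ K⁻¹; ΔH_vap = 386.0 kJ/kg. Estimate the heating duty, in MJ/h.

Q = 56800 MJ/h

liquid -41.6→-0.5 °C: 94.53 kJ/kg
vaporisation at -0.5 °C: 386 kJ/kg
Δh = 94.53 + 386 = 480.53 kJ/kg
Q = ṁ·Δh = 32.83 kg/s × 480.53 kJ/kg = 15776 kJ/s
|Q| = 15776 kW = 56793 MJ/h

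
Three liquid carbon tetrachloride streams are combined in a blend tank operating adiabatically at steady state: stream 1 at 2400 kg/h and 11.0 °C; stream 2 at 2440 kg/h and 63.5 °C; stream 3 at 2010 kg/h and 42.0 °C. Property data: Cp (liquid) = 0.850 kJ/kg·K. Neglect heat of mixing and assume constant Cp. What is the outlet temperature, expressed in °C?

No heat crosses the boundary, so H_out = H_in.
T_out = Σ ṁᵢCp,ᵢTᵢ / Σ ṁᵢCp,ᵢ
      = 225900 / 5822.5 = 38.797 °C

T_out = 38.8 °C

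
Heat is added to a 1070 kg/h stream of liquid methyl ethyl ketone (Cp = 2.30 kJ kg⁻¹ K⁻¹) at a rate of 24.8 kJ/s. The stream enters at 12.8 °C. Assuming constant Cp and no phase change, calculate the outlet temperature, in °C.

T_out = 49.1 °C

Q = 24.8 kJ/s = 89280 kJ/h
ΔT = Q/(ṁ·Cp) = 89280/(1070×2.30) = 36.278 K
T_out = 12.8 + 36.278 = 49.078 °C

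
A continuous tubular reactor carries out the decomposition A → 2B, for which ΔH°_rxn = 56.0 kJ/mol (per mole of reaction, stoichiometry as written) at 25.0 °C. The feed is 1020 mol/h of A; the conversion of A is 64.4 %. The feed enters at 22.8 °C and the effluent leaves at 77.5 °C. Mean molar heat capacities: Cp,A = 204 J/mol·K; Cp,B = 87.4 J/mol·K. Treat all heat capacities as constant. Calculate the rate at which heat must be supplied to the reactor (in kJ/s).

Extent of reaction ξ = 0.644 × 1020 = 656.88 mol/h
Reaction term: ξ·ΔH°_rxn = 656.88 × 56.0 = 36785 kJ/h
Sensible, feed 22.8→25 °C: 457.78 kJ/h
Outlet flows (mol/h): A 363.12, B 1313.8
Sensible, products 25→77.5 °C: 9917.2 kJ/h
Q = ΔH = 47160 kJ/h = 13.1 kW
Heat supplied = 13.1 kJ/s

Q_in = 13.1 kJ/s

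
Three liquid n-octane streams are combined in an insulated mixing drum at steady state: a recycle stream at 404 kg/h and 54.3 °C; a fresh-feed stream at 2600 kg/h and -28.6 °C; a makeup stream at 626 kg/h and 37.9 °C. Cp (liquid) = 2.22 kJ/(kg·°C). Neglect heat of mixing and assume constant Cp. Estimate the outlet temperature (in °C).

T_out = -7.91 °C

Energy balance with Q = 0: Σ ṁᵢCp,ᵢ(T_out − Tᵢ) = 0
T_out = Σ ṁᵢCp,ᵢTᵢ / Σ ṁᵢCp,ᵢ
      = -63708 / 8058.6 = -7.9056 °C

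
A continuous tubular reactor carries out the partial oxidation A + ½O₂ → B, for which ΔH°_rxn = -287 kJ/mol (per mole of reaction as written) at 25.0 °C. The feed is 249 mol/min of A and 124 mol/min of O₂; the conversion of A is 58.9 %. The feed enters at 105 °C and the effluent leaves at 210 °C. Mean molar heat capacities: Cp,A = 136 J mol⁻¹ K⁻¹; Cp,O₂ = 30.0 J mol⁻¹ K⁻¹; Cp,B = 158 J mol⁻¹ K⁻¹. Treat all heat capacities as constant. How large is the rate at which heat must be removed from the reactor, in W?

Q_out = 633000 W

Extent of reaction ξ = 0.589 × 249 = 146.66 mol/min
Reaction term: ξ·ΔH°_rxn = 146.66 × -287 = -42092 kJ/min
Sensible, feed 105→25 °C: -3006.7 kJ/min
Outlet flows (mol/min): A 102.34, O₂ 50.669, B 146.66
Sensible, products 25→210 °C: 7143 kJ/min
Q = ΔH = -37955 kJ/min = -632.59 kW
Heat removed = 632590 W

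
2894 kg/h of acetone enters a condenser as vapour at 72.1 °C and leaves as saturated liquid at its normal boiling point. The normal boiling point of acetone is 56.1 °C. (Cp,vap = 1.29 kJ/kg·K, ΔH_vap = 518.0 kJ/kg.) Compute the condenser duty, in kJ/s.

vapour 72.1→56.1 °C: -20.64 kJ/kg
condensation at 56.1 °C: -518 kJ/kg
Δh = -20.64 + -518 = -538.64 kJ/kg
Q = ṁ·Δh = 2894 kg/h × -538.64 kJ/kg = -1.5588e+06 kJ/h
|Q| = 433.01 kW

Q_c = 433 kJ/s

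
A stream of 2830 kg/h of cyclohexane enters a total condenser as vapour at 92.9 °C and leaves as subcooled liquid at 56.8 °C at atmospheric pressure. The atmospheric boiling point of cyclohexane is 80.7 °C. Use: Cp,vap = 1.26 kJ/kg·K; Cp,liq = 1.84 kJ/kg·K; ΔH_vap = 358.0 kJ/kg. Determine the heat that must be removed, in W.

vapour 92.9→80.7 °C: -15.372 kJ/kg
condensation at 80.7 °C: -358 kJ/kg
liquid 80.7→56.8 °C: -43.976 kJ/kg
Δh = -15.372 + -358 + -43.976 = -417.35 kJ/kg
Q = ṁ·Δh = 2830 kg/h × -417.35 kJ/kg = -1.1811e+06 kJ/h
|Q| = 328.08 kW = 328080 W

Q_c = 328000 W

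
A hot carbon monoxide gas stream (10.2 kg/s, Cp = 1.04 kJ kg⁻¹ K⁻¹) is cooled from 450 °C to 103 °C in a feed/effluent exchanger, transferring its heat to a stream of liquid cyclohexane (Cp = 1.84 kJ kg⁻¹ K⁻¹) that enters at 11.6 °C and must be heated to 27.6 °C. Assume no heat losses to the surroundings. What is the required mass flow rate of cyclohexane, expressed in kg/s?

ṁ_c = 125 kg/s

Heat released by hot stream: Q = 10.2 × 1.04 × (450 − 103) = 3681 kJ/s
Energy balance on cold side (adiabatic exchanger): Q = ṁ_c·Cp_c·(T_c,out − T_c,in)
ṁ_c = 3681 / [1.84 × (27.6 − 11.6)] = 125.03 kg/s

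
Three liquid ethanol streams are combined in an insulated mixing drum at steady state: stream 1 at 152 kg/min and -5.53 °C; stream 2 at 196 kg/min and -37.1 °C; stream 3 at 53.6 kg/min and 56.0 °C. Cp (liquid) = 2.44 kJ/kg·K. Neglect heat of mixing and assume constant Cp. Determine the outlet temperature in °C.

T_out = -12.7 °C

Energy balance with Q = 0: Σ ṁᵢCp,ᵢ(T_out − Tᵢ) = 0
T_out = Σ ṁᵢCp,ᵢTᵢ / Σ ṁᵢCp,ᵢ
      = -12470 / 979.9 = -12.725 °C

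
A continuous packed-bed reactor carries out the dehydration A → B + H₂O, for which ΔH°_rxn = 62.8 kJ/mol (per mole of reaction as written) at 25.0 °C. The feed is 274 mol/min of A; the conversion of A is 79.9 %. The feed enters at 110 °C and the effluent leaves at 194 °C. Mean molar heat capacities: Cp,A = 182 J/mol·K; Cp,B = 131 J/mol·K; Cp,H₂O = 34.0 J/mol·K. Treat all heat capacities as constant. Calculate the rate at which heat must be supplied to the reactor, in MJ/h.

Extent of reaction ξ = 0.799 × 274 = 218.93 mol/min
Reaction term: ξ·ΔH°_rxn = 218.93 × 62.8 = 13749 kJ/min
Sensible, feed 110→25 °C: -4238.8 kJ/min
Outlet flows (mol/min): A 55.074, B 218.93, H₂O 218.93
Sensible, products 25→194 °C: 7798.7 kJ/min
Q = ΔH = 17308 kJ/min = 288.47 kW
Heat supplied = 1038.5 MJ/h

Q_in = 1040 MJ/h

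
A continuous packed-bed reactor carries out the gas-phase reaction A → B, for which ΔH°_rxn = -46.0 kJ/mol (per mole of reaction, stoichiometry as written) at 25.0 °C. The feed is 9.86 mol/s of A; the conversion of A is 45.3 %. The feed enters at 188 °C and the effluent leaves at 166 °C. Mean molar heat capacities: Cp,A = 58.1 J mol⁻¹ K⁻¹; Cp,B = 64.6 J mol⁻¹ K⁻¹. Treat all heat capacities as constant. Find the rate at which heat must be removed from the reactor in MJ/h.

Extent of reaction ξ = 0.453 × 9.86 = 4.4666 mol/s
Reaction term: ξ·ΔH°_rxn = 4.4666 × -46.0 = -205.46 kJ/s
Sensible, feed 188→25 °C: -93.377 kJ/s
Outlet flows (mol/s): A 5.3934, B 4.4666
Sensible, products 25→166 °C: 84.868 kJ/s
Q = ΔH = -213.97 kJ/s = -213.97 kW
Heat removed = 770.3 MJ/h

Q_out = 770 MJ/h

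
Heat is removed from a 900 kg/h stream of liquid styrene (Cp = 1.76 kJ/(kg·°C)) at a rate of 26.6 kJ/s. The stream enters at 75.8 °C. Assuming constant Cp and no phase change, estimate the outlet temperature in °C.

T_out = 15.3 °C

Q = 26.6 kJ/s = 95760 kJ/h
ΔT = Q/(ṁ·Cp) = 95760/(900×1.76) = 60.455 K
T_out = 75.8 − 60.455 = 15.345 °C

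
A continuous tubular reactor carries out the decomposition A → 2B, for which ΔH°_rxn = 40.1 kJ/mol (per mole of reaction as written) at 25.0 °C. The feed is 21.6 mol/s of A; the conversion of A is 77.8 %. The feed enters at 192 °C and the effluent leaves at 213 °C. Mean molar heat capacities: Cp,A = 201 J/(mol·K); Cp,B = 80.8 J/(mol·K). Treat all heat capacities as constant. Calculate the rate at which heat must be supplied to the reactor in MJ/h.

Q_in = 2310 MJ/h

Extent of reaction ξ = 0.778 × 21.6 = 16.805 mol/s
Reaction term: ξ·ΔH°_rxn = 16.805 × 40.1 = 673.87 kJ/s
Sensible, feed 192→25 °C: -725.05 kJ/s
Outlet flows (mol/s): A 4.7952, B 33.61
Sensible, products 25→213 °C: 691.74 kJ/s
Q = ΔH = 640.57 kJ/s = 640.57 kW
Heat supplied = 2306.1 MJ/h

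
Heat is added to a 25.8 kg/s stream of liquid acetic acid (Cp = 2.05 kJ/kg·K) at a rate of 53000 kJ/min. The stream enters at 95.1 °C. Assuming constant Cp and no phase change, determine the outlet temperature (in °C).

T_out = 112 °C

Q = 53000 kJ/min = 883.33 kJ/s
ΔT = Q/(ṁ·Cp) = 883.33/(25.8×2.05) = 16.701 K
T_out = 95.1 + 16.701 = 111.8 °C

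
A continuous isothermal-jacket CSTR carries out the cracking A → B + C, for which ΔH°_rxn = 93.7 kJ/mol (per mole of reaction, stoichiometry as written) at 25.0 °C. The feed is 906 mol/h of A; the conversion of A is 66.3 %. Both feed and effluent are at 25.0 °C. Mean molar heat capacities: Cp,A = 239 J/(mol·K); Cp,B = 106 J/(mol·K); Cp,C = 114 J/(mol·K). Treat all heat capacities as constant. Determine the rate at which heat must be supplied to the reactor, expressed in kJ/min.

Extent of reaction ξ = 0.663 × 906 = 600.68 mol/h
Reaction term: ξ·ΔH°_rxn = 600.68 × 93.7 = 56284 kJ/h
Q = ΔH = 56284 kJ/h = 15.634 kW
Heat supplied = 938.06 kJ/min

Q_in = 938 kJ/min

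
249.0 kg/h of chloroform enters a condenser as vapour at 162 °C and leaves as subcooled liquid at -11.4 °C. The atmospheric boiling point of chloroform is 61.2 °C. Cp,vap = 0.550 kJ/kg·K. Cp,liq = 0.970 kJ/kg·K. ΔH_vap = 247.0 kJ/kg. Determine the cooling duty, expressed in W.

Q_c = 25800 W

vapour 162→61.2 °C: -55.44 kJ/kg
condensation at 61.2 °C: -247 kJ/kg
liquid 61.2→-11.4 °C: -70.422 kJ/kg
Δh = -55.44 + -247 + -70.422 = -372.86 kJ/kg
Q = ṁ·Δh = 249.0 kg/h × -372.86 kJ/kg = -92843 kJ/h
|Q| = 25.79 kW = 25790 W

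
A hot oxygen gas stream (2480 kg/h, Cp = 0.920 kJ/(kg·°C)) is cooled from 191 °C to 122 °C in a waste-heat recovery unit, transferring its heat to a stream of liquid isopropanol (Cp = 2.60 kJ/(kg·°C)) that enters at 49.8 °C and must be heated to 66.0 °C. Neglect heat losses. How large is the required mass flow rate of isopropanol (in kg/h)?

Heat released by hot stream: Q = 2480 × 0.920 × (191 − 122) = 157430 kJ/h
Energy balance on cold side (adiabatic exchanger): Q = ṁ_c·Cp_c·(T_c,out − T_c,in)
ṁ_c = 157430 / [2.60 × (66.0 − 49.8)] = 3737.7 kg/h

ṁ_c = 3740 kg/h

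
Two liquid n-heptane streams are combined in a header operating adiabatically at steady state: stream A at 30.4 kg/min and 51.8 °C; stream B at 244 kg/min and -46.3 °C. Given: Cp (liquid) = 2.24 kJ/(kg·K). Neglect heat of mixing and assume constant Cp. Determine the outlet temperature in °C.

T_out = -35.4 °C

No heat crosses the boundary, so H_out = H_in.
T_out = Σ ṁᵢCp,ᵢTᵢ / Σ ṁᵢCp,ᵢ
      = -21778 / 614.66 = -35.432 °C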